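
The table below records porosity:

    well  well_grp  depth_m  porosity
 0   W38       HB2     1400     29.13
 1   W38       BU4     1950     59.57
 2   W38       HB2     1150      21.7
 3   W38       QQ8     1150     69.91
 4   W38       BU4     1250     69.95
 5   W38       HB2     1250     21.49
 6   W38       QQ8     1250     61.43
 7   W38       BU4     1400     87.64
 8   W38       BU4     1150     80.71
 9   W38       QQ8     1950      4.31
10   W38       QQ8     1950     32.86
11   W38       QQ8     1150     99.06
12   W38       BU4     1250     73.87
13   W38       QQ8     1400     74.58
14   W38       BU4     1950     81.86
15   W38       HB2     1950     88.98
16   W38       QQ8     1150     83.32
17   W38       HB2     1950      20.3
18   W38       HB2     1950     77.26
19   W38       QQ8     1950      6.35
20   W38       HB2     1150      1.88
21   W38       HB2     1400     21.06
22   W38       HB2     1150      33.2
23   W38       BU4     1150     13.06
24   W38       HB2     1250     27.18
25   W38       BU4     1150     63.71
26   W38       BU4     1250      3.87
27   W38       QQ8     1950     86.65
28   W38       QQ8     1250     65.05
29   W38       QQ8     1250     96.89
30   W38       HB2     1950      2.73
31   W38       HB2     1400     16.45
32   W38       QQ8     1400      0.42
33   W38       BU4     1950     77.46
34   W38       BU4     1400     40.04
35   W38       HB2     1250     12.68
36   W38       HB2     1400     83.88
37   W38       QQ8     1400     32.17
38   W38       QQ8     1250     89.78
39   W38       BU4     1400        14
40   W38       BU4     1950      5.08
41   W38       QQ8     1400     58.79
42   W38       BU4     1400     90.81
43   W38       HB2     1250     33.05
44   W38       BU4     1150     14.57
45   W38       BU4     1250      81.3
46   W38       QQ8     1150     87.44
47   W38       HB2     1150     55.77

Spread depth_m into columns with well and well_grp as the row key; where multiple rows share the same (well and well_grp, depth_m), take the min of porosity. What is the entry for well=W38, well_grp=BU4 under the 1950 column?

Rows with well=W38, well_grp=BU4 and depth_m=1950: porosity values are 59.57, 81.86, 77.46, 5.08.
min(59.57, 81.86, 77.46, 5.08) = 5.08.

5.08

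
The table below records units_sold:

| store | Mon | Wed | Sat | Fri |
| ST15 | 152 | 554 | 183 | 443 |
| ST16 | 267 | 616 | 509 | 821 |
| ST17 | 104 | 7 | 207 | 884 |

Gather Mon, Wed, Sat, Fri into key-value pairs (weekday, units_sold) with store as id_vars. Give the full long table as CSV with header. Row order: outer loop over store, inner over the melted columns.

store,weekday,units_sold
ST15,Mon,152
ST15,Wed,554
ST15,Sat,183
ST15,Fri,443
ST16,Mon,267
ST16,Wed,616
ST16,Sat,509
ST16,Fri,821
ST17,Mon,104
ST17,Wed,7
ST17,Sat,207
ST17,Fri,884

Each (store, column) pair becomes one row: 3 × 4 = 12 rows.
For example, (ST15, Mon) → units_sold=152.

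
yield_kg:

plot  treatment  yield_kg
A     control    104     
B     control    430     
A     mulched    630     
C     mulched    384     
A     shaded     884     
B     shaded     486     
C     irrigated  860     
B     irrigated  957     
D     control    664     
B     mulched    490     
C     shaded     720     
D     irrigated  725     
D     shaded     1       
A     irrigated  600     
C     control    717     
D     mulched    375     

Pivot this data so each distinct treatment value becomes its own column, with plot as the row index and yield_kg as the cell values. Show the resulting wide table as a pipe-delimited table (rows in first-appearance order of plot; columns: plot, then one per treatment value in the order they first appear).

| plot | control | mulched | shaded | irrigated |
| A | 104 | 630 | 884 | 600 |
| B | 430 | 490 | 486 | 957 |
| C | 717 | 384 | 720 | 860 |
| D | 664 | 375 | 1 | 725 |

Columns: plot plus the 4 distinct treatment values (control, mulched, shaded, irrigated).
For example, row A column control takes yield_kg=104 from the long row (A, control).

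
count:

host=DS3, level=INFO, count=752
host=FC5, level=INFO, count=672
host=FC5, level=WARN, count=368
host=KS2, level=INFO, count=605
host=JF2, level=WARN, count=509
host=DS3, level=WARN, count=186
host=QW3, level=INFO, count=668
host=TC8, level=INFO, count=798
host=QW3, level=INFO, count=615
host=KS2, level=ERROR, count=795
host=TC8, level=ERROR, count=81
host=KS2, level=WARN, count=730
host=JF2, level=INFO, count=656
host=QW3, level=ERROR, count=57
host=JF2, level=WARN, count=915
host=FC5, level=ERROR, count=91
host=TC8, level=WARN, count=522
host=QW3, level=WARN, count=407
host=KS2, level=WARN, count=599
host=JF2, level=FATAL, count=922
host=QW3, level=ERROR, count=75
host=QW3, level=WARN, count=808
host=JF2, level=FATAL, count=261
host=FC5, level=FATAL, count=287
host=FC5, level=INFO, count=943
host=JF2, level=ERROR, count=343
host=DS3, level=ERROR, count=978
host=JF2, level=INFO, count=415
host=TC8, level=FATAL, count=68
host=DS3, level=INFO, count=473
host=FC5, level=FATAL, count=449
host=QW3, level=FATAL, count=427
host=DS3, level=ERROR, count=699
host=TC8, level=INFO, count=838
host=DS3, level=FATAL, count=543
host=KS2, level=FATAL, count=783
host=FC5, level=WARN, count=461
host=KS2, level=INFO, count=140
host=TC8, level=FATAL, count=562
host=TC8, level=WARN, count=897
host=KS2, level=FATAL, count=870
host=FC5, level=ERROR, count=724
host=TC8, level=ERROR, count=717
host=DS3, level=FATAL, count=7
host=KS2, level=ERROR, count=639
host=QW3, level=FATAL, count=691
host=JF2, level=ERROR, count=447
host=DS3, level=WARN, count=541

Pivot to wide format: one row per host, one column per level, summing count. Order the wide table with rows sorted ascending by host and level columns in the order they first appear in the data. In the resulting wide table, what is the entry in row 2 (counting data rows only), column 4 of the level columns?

736

With rows sorted ascending by host, row 2 is host=FC5. level columns in first-appearance order: INFO, WARN, ERROR, FATAL; column 4 is FATAL.
Long rows with host=FC5, level=FATAL: 287 + 449 = 736.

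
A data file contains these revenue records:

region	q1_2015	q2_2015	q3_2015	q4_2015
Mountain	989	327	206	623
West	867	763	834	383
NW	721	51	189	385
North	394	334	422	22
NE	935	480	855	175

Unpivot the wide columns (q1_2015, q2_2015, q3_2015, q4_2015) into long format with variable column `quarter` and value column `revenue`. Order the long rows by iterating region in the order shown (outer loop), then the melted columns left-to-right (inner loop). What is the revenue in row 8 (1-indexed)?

383

20 rows total (5 × 4). Row 8: index ⌊(8-1)/4⌋ = 1 into region → West; (8-1) mod 4 = 3 into the melted columns → q4_2015.
So row 8 is (West, q4_2015, 383); revenue = 383.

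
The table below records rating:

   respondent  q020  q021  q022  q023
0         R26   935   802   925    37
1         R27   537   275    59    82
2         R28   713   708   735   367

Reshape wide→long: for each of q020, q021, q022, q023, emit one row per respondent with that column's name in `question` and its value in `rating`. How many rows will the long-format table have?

3 respondent values × 4 melted columns = 12 rows.

12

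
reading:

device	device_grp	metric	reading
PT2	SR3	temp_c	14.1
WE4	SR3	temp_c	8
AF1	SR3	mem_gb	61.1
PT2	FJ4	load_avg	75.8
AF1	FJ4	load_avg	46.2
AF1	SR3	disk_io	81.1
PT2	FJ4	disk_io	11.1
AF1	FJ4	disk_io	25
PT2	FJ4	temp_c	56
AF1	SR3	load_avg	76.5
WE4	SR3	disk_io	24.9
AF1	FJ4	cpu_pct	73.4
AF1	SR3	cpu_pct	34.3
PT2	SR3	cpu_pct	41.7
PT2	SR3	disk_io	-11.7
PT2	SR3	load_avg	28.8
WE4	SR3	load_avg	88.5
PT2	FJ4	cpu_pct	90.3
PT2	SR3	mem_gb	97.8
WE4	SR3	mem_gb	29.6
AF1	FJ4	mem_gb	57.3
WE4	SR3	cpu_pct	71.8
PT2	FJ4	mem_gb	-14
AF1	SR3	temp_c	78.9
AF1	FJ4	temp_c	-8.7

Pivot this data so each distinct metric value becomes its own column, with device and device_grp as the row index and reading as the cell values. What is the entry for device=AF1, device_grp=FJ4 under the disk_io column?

Wide layout: rows indexed by device and device_grp, columns are the 5 distinct metric values (temp_c, mem_gb, load_avg, disk_io, cpu_pct).
Cell (device=AF1, device_grp=FJ4, metric=disk_io) draws from the long row where device=AF1, device_grp=FJ4 and metric=disk_io, which has reading=25.

25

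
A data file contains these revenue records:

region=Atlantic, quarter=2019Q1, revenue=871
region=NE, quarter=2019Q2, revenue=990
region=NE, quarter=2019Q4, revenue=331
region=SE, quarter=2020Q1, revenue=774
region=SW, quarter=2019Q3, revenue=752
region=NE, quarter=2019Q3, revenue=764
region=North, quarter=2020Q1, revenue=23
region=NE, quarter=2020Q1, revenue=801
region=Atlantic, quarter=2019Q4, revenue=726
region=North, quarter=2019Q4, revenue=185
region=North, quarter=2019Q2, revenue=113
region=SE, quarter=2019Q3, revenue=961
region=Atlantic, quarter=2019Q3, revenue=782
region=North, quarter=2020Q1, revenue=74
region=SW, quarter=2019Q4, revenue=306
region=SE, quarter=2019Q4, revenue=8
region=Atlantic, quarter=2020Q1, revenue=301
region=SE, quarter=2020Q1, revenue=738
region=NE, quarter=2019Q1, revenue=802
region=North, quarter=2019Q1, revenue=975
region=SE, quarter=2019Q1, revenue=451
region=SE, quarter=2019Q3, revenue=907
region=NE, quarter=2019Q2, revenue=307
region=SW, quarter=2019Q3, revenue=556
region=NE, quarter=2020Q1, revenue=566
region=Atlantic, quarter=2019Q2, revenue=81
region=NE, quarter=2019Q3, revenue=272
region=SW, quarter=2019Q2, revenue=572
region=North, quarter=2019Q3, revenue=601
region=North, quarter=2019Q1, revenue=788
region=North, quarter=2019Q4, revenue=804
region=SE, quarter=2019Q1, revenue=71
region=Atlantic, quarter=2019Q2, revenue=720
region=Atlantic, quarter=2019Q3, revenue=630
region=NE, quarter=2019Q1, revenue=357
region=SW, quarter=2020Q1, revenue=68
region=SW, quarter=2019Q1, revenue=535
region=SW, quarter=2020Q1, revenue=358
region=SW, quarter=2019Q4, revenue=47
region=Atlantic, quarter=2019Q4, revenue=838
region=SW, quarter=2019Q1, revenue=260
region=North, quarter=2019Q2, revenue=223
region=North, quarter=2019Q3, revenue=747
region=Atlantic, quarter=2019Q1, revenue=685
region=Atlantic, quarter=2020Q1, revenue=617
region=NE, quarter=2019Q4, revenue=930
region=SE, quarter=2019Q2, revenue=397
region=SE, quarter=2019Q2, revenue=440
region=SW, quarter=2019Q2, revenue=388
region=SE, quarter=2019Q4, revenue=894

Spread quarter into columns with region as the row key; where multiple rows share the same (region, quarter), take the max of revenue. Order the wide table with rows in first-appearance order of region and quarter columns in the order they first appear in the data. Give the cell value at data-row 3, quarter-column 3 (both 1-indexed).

With rows in first-appearance order of region, row 3 is region=SE. quarter columns in first-appearance order: 2019Q1, 2019Q2, 2019Q4, 2020Q1, 2019Q3; column 3 is 2019Q4.
Long rows with region=SE, quarter=2019Q4: max(8, 894) = 894.

894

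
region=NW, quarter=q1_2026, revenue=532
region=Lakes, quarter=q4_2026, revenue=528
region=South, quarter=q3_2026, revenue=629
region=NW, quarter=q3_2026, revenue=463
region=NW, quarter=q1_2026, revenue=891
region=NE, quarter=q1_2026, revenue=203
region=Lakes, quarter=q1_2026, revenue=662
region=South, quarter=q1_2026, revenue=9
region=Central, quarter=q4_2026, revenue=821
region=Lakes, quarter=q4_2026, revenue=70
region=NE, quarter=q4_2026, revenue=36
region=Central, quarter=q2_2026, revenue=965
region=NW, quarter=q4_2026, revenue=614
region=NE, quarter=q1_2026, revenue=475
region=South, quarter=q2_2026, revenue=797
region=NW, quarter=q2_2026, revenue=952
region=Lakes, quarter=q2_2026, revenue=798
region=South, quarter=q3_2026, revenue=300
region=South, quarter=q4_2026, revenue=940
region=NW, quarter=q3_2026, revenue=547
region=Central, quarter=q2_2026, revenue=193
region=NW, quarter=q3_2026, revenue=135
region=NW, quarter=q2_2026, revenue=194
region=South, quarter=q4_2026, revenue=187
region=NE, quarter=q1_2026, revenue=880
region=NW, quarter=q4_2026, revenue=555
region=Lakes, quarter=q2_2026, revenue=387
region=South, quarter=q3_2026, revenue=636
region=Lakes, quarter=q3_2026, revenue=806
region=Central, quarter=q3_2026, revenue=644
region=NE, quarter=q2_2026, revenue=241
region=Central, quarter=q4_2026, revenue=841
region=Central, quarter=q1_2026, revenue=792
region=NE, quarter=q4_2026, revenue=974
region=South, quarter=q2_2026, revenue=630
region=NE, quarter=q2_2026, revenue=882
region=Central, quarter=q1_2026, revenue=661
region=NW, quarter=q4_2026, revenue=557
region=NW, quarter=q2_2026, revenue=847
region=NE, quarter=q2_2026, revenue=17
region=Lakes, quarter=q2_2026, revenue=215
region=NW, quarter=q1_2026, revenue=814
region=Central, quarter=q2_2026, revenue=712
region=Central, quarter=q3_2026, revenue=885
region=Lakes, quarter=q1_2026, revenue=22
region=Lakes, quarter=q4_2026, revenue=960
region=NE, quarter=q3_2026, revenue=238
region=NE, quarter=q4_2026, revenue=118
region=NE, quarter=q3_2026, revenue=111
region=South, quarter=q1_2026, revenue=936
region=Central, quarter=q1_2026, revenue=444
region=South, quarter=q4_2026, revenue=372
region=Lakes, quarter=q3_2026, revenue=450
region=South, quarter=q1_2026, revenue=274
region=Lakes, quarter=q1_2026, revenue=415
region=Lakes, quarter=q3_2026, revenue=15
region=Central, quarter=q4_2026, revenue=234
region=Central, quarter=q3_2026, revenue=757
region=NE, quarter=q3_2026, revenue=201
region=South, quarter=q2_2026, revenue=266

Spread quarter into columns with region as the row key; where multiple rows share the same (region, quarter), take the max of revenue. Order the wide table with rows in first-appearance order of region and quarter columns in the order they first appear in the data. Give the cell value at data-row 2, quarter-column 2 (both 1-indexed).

960

With rows in first-appearance order of region, row 2 is region=Lakes. quarter columns in first-appearance order: q1_2026, q4_2026, q3_2026, q2_2026; column 2 is q4_2026.
Long rows with region=Lakes, quarter=q4_2026: max(528, 70, 960) = 960.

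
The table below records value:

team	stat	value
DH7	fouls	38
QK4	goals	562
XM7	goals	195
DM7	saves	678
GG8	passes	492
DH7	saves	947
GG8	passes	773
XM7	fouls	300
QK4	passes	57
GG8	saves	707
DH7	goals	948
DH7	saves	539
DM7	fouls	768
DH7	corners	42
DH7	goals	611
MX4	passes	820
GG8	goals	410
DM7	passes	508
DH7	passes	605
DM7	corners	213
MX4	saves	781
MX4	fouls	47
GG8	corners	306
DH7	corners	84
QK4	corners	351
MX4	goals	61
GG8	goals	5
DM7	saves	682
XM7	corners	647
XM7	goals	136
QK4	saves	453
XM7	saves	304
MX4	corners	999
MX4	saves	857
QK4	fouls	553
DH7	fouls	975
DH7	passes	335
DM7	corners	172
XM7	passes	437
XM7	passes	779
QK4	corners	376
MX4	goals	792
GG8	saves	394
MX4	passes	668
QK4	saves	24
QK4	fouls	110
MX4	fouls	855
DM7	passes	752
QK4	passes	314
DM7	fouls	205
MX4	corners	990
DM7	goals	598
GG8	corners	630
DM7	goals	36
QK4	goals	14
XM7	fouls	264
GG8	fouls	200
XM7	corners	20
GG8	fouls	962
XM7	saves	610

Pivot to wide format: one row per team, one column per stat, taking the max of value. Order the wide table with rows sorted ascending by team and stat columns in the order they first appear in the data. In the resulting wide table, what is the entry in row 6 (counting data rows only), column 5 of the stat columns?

647

With rows sorted ascending by team, row 6 is team=XM7. stat columns in first-appearance order: fouls, goals, saves, passes, corners; column 5 is corners.
Long rows with team=XM7, stat=corners: max(647, 20) = 647.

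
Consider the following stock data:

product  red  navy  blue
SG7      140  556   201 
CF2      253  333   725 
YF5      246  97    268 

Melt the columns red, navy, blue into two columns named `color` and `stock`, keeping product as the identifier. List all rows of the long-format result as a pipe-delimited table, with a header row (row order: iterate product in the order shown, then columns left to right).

| product | color | stock |
| SG7 | red | 140 |
| SG7 | navy | 556 |
| SG7 | blue | 201 |
| CF2 | red | 253 |
| CF2 | navy | 333 |
| CF2 | blue | 725 |
| YF5 | red | 246 |
| YF5 | navy | 97 |
| YF5 | blue | 268 |

Each (product, column) pair becomes one row: 3 × 3 = 9 rows.
For example, (SG7, red) → stock=140.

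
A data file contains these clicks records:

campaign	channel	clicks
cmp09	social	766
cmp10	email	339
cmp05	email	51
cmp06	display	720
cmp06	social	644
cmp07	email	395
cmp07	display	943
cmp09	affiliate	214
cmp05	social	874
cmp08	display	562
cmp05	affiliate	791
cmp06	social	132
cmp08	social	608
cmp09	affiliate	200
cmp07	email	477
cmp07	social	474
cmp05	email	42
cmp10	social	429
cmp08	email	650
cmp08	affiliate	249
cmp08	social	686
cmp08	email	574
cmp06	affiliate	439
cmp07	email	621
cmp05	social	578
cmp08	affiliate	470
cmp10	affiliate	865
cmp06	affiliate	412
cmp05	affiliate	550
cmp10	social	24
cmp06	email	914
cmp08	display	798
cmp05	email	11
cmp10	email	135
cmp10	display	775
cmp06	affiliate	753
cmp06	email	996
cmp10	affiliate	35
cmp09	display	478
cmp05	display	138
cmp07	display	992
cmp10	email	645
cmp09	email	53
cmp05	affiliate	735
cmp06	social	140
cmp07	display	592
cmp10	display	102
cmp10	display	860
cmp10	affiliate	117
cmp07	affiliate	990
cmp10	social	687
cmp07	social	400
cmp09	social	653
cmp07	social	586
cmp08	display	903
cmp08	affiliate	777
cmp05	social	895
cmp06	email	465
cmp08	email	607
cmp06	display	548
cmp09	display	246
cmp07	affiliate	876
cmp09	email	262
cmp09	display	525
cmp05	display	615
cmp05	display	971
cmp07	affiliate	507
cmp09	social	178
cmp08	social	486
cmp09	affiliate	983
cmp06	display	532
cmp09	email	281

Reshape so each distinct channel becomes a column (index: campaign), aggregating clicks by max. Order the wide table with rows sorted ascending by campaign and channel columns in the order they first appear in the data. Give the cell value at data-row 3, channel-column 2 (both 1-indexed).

With rows sorted ascending by campaign, row 3 is campaign=cmp07. channel columns in first-appearance order: social, email, display, affiliate; column 2 is email.
Long rows with campaign=cmp07, channel=email: max(395, 477, 621) = 621.

621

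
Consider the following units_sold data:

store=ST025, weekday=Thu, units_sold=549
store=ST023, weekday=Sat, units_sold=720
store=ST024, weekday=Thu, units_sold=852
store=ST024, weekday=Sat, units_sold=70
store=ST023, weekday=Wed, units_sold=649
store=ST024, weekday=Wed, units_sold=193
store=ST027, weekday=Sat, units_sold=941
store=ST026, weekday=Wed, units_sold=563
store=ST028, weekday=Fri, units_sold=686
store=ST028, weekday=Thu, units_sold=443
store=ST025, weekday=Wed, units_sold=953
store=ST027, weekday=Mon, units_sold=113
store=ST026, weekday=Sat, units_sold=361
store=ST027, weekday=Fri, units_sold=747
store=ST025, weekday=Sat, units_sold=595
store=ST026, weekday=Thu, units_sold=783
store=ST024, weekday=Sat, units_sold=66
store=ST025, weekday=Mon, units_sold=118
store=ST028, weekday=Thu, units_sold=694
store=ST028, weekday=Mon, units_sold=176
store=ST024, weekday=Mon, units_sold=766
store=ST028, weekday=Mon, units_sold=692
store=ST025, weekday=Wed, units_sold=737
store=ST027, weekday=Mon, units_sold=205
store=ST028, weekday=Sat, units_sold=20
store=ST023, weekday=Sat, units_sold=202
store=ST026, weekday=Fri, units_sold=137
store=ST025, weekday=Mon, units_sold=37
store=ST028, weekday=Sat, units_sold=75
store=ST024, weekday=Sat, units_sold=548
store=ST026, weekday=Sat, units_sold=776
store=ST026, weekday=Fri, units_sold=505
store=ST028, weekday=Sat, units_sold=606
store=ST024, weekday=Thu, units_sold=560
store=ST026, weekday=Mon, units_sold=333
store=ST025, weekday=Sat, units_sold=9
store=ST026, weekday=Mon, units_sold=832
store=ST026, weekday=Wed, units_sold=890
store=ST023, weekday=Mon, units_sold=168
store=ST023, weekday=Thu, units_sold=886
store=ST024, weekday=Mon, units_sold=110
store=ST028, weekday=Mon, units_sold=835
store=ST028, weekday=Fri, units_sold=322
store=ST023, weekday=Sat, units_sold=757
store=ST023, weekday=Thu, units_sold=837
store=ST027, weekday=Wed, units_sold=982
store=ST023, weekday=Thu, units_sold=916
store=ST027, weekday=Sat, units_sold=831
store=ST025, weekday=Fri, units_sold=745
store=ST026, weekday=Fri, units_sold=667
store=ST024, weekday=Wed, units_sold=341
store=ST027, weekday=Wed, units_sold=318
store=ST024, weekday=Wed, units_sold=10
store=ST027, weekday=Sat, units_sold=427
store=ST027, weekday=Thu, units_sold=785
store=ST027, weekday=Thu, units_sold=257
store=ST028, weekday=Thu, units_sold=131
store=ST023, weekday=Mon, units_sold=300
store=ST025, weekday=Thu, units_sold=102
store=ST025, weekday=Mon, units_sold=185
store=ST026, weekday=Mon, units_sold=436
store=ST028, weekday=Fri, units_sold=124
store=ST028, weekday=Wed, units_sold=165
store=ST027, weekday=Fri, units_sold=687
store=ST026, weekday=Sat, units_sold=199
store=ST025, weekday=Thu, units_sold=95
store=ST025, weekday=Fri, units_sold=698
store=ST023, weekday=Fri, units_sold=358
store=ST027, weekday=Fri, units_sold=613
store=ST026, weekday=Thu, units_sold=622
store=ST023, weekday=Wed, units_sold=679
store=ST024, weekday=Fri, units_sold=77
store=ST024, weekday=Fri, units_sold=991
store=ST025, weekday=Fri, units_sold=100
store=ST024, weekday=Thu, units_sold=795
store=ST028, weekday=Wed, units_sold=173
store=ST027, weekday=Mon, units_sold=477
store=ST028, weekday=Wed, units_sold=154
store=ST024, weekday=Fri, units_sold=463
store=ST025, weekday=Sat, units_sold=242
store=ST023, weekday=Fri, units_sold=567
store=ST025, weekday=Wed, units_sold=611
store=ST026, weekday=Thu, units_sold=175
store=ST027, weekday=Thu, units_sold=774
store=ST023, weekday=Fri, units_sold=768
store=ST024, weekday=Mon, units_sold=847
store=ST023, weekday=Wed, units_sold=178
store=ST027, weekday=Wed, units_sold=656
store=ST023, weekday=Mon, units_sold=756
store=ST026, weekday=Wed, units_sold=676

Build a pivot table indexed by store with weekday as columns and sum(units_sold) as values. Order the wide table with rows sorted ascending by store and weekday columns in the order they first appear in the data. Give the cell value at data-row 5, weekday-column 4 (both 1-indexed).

With rows sorted ascending by store, row 5 is store=ST027. weekday columns in first-appearance order: Thu, Sat, Wed, Fri, Mon; column 4 is Fri.
Long rows with store=ST027, weekday=Fri: 747 + 687 + 613 = 2047.

2047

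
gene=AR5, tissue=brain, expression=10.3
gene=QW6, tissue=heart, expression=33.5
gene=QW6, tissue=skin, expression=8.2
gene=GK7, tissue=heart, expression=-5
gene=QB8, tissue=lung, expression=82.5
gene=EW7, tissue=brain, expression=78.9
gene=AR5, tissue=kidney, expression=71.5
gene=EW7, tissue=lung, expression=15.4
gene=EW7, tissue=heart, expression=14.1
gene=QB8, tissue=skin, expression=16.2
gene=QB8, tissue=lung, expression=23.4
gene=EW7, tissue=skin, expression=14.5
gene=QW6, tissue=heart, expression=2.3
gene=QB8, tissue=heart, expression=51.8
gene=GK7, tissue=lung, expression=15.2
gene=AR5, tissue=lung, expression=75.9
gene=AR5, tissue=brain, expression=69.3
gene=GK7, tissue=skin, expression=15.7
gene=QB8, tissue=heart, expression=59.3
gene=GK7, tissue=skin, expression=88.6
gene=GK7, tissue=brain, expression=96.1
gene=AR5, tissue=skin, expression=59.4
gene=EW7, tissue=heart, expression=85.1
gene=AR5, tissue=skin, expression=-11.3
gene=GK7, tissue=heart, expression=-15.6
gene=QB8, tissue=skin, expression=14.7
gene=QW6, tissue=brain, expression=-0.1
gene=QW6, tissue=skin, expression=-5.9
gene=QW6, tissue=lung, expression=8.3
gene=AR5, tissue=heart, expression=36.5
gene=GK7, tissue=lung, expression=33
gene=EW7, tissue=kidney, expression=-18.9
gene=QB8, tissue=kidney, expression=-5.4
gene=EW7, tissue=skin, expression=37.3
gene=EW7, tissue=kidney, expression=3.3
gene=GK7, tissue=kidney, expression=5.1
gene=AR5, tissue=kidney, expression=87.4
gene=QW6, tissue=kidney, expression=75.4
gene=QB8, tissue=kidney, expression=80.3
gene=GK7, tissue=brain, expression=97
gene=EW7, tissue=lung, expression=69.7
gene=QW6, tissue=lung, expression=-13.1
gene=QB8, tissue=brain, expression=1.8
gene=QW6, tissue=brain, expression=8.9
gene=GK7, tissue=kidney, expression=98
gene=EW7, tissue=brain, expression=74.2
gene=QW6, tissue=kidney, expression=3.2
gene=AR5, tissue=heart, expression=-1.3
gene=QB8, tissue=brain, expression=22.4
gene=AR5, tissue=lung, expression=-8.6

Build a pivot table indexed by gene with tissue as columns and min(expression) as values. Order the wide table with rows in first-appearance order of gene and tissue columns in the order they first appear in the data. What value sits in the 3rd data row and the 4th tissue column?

15.2

With rows in first-appearance order of gene, row 3 is gene=GK7. tissue columns in first-appearance order: brain, heart, skin, lung, kidney; column 4 is lung.
Long rows with gene=GK7, tissue=lung: min(15.2, 33) = 15.2.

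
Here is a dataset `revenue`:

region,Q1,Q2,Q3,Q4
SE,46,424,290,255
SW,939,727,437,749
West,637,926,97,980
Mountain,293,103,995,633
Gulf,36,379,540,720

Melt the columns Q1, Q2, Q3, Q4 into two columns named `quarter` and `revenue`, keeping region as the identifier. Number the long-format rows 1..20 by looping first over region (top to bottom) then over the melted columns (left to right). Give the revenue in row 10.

926

20 rows total (5 × 4). Row 10: index ⌊(10-1)/4⌋ = 2 into region → West; (10-1) mod 4 = 1 into the melted columns → Q2.
So row 10 is (West, Q2, 926); revenue = 926.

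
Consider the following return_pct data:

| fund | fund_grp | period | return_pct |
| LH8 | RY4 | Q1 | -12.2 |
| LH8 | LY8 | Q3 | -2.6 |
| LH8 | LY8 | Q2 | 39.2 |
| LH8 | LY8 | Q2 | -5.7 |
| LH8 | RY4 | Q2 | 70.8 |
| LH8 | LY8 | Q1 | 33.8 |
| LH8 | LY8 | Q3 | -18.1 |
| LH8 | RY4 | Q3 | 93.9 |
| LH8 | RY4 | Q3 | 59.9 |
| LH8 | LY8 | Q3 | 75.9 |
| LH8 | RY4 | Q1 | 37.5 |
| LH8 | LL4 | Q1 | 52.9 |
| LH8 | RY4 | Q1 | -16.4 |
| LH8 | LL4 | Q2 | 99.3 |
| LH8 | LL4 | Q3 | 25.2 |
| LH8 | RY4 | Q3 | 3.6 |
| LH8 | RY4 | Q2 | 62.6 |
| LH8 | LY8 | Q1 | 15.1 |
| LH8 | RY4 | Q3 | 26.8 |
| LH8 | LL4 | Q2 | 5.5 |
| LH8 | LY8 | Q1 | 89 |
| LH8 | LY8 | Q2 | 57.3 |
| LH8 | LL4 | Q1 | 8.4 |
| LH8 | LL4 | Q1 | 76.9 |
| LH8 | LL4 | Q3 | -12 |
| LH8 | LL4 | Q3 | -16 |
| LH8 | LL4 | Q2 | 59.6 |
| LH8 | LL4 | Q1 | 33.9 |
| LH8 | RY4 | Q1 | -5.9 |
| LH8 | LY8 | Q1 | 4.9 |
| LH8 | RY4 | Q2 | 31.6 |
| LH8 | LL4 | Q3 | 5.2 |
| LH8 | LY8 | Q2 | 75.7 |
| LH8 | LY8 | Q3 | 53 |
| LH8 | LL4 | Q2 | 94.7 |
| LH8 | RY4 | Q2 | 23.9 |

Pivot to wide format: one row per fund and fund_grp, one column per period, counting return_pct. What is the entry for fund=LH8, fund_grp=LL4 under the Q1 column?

Rows with fund=LH8, fund_grp=LL4 and period=Q1: return_pct values are 52.9, 8.4, 76.9, 33.9.
4 rows match — count = 4.

4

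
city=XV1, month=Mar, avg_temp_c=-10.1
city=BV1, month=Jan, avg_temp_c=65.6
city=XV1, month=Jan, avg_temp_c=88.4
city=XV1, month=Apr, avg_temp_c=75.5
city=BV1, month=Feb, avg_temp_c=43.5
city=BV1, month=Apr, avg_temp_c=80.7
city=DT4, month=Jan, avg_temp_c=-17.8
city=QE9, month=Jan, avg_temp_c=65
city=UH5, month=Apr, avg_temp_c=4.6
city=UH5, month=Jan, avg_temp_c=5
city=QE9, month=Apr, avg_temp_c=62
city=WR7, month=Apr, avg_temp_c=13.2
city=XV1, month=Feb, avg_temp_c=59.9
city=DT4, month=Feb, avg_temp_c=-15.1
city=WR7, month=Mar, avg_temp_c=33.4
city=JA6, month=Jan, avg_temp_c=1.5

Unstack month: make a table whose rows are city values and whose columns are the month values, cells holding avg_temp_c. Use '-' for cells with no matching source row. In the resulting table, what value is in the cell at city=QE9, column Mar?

No long-format row has city=QE9 and month=Mar, so the cell is -.

-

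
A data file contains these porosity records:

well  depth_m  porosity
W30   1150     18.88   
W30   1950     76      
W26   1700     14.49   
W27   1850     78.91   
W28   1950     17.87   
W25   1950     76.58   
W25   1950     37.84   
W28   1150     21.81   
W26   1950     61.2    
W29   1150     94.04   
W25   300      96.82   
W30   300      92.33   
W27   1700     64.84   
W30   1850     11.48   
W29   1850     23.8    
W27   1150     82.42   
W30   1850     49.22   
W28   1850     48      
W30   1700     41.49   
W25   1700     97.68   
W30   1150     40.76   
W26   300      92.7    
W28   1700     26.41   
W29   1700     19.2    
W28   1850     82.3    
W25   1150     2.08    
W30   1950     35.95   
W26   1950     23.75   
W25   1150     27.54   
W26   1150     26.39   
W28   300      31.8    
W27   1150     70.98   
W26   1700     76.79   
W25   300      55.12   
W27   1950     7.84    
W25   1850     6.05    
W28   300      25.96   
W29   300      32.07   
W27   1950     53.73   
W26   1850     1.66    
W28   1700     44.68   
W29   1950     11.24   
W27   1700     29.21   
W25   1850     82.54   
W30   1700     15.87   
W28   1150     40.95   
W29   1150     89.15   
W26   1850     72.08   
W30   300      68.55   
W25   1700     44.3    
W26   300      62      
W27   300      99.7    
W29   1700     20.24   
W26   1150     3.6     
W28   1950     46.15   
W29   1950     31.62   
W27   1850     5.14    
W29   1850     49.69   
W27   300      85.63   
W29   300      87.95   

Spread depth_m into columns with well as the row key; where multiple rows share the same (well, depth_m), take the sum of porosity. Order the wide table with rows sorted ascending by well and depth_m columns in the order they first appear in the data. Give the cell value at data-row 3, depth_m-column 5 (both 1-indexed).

185.33

With rows sorted ascending by well, row 3 is well=W27. depth_m columns in first-appearance order: 1150, 1950, 1700, 1850, 300; column 5 is 300.
Long rows with well=W27, depth_m=300: 99.7 + 85.63 = 185.33.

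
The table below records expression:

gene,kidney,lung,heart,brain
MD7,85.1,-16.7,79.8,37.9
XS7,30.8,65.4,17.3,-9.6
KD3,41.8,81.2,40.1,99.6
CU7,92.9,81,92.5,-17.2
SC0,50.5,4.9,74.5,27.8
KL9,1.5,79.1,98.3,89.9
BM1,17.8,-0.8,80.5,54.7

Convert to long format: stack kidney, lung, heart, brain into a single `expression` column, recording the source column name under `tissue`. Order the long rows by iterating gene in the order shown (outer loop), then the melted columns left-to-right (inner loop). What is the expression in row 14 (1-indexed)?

28 rows total (7 × 4). Row 14: index ⌊(14-1)/4⌋ = 3 into gene → CU7; (14-1) mod 4 = 1 into the melted columns → lung.
So row 14 is (CU7, lung, 81); expression = 81.

81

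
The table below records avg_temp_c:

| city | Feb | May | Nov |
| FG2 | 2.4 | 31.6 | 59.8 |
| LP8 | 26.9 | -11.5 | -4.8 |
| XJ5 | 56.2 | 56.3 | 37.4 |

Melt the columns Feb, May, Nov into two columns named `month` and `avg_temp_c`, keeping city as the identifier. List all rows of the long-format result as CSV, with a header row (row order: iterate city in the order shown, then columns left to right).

Each (city, column) pair becomes one row: 3 × 3 = 9 rows.
For example, (FG2, Feb) → avg_temp_c=2.4.

city,month,avg_temp_c
FG2,Feb,2.4
FG2,May,31.6
FG2,Nov,59.8
LP8,Feb,26.9
LP8,May,-11.5
LP8,Nov,-4.8
XJ5,Feb,56.2
XJ5,May,56.3
XJ5,Nov,37.4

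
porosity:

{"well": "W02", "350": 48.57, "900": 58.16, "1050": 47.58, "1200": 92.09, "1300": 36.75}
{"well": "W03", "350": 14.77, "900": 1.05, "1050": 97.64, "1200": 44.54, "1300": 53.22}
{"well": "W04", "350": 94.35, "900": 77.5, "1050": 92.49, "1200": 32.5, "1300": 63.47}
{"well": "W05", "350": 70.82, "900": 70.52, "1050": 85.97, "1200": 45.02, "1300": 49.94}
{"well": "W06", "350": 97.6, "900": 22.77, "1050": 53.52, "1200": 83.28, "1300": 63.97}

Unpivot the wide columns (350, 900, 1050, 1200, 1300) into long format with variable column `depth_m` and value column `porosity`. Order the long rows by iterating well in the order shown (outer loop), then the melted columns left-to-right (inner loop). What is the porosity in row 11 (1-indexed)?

94.35

25 rows total (5 × 5). Row 11: index ⌊(11-1)/5⌋ = 2 into well → W04; (11-1) mod 5 = 0 into the melted columns → 350.
So row 11 is (W04, 350, 94.35); porosity = 94.35.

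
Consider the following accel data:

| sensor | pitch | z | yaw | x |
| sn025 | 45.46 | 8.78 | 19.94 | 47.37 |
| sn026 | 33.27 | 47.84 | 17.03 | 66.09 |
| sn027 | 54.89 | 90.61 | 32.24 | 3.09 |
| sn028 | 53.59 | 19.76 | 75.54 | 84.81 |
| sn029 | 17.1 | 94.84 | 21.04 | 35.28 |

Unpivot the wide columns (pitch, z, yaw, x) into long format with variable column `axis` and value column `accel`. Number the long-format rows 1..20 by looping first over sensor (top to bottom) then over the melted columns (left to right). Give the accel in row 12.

20 rows total (5 × 4). Row 12: index ⌊(12-1)/4⌋ = 2 into sensor → sn027; (12-1) mod 4 = 3 into the melted columns → x.
So row 12 is (sn027, x, 3.09); accel = 3.09.

3.09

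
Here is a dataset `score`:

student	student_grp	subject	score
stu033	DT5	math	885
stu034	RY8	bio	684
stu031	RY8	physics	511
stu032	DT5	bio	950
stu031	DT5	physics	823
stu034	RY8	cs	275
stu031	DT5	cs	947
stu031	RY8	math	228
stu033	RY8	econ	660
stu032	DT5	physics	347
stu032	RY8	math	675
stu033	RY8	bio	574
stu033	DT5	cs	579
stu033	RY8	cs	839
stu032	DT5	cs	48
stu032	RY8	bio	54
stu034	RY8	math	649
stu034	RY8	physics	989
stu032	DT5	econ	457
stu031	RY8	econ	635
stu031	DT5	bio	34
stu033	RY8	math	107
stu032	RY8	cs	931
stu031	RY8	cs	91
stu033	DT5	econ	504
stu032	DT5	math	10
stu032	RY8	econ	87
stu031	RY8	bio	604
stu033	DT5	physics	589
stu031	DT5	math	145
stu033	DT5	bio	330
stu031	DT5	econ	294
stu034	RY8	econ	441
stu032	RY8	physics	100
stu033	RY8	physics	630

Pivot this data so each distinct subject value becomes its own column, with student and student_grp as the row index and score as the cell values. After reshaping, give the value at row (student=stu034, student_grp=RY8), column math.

Wide layout: rows indexed by student and student_grp, columns are the 5 distinct subject values (math, bio, physics, cs, econ).
Cell (student=stu034, student_grp=RY8, subject=math) draws from the long row where student=stu034, student_grp=RY8 and subject=math, which has score=649.

649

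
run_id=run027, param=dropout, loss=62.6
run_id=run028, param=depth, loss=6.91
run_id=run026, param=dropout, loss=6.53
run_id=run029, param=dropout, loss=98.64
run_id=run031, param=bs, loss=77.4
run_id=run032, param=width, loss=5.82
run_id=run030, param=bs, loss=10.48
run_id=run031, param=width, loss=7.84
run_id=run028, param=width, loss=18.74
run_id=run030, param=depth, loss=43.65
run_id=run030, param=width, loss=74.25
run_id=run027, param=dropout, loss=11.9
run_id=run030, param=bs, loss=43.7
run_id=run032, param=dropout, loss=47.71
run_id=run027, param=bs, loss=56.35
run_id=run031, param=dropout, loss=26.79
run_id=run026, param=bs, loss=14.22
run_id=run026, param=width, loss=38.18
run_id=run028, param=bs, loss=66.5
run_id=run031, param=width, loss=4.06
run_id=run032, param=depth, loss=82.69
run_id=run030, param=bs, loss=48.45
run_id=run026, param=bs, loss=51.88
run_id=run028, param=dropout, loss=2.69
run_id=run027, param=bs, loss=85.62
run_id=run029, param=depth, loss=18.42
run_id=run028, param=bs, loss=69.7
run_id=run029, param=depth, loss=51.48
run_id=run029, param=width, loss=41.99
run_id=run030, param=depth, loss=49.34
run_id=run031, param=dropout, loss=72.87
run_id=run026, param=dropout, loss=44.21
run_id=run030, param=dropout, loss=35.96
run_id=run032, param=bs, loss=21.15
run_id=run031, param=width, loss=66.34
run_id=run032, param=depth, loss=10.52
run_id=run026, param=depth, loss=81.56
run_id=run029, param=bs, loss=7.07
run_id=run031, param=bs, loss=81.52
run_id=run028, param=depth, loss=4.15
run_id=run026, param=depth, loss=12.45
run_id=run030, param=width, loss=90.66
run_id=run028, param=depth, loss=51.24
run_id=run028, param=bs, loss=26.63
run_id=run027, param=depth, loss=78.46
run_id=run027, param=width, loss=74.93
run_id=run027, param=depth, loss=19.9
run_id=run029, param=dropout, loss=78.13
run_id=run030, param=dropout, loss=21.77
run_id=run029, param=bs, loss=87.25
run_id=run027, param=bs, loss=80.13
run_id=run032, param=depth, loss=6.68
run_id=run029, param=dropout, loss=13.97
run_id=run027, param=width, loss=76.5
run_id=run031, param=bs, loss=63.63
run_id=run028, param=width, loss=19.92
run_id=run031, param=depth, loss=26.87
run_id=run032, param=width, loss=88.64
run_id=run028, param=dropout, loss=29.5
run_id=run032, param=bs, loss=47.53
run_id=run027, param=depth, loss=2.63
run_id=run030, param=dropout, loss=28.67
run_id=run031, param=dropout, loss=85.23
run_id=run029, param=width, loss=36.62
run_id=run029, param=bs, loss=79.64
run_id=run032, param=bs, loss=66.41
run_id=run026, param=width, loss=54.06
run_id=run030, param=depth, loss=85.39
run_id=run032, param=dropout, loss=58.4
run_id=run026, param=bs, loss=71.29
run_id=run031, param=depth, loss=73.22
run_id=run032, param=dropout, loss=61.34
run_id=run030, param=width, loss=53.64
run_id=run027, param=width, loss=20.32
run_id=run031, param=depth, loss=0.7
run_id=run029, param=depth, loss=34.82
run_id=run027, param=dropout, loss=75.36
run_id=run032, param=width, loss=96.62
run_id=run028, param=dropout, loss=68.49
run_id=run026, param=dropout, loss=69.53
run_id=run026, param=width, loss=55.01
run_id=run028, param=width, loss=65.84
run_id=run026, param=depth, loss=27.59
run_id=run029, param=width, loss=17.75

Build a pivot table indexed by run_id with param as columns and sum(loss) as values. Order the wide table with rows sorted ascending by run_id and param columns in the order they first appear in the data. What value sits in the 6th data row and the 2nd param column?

100.79

With rows sorted ascending by run_id, row 6 is run_id=run031. param columns in first-appearance order: dropout, depth, bs, width; column 2 is depth.
Long rows with run_id=run031, param=depth: 26.87 + 73.22 + 0.7 = 100.79.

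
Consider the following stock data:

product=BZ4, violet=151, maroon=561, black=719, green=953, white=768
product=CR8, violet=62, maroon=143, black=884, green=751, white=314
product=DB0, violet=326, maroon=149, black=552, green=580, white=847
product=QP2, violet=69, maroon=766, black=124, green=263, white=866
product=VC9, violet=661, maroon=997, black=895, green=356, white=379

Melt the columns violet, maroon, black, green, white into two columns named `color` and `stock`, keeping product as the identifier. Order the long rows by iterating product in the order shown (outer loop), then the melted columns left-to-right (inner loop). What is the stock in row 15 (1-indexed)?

25 rows total (5 × 5). Row 15: index ⌊(15-1)/5⌋ = 2 into product → DB0; (15-1) mod 5 = 4 into the melted columns → white.
So row 15 is (DB0, white, 847); stock = 847.

847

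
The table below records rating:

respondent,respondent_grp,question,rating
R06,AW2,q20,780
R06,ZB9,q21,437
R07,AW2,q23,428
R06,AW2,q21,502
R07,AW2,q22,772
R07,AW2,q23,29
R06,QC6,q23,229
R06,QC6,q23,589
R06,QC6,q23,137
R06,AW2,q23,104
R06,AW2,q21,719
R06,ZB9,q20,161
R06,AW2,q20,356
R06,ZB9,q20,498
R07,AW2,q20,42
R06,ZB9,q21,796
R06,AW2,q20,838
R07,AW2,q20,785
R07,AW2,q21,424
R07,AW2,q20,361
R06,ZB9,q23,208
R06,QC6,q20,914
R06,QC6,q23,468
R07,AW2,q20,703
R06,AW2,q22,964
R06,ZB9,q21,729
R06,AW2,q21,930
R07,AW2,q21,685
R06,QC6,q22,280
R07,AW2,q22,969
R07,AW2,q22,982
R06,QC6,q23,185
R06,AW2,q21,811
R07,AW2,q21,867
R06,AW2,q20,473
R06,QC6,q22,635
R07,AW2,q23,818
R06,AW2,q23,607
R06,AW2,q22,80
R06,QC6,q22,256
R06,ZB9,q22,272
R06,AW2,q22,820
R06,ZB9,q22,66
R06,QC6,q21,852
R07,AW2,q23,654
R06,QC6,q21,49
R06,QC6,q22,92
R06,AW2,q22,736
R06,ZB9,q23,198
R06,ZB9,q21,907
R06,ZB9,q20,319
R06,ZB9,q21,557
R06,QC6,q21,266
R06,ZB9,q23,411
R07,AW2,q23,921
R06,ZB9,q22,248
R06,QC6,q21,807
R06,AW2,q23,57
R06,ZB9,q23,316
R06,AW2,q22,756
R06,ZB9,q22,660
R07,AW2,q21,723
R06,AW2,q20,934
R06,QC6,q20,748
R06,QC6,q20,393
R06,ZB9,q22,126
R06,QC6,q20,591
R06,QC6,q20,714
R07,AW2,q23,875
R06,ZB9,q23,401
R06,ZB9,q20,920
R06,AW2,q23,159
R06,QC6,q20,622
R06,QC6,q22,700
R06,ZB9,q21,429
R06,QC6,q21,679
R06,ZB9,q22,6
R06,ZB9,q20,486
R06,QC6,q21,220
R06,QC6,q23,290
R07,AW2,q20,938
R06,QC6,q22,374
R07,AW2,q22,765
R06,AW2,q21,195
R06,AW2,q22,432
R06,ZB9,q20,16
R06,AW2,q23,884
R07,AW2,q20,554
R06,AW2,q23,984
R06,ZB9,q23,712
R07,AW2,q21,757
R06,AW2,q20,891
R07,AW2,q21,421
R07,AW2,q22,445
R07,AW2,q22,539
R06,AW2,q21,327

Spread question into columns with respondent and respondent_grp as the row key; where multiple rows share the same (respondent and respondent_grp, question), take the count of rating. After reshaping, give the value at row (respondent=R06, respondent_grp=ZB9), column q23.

Rows with respondent=R06, respondent_grp=ZB9 and question=q23: rating values are 208, 198, 411, 316, 401, 712.
6 rows match — count = 6.

6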